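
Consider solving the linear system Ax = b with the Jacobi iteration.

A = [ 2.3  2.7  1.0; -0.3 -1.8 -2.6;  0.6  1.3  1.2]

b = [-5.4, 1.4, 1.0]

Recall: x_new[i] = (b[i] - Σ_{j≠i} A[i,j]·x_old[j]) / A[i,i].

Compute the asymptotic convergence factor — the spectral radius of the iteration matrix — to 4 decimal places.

1.5991

Let D = diag(2.3, -1.8, 1.2); L, U the strict triangles.
Jacobi T = -D⁻¹(L+U): T[1,2] = -(-2.6)/(-1.8) = -1.4444; T[1,1] = 0.
  T[0,:] = [+0.0000, -1.1739, -0.4348]
  T[1,:] = [-0.1667, +0.0000, -1.4444]
  T[2,:] = [-0.5000, -1.0833, +0.0000]
|λ(T)| sorted: 1.5991, 1.0445, 0.5546.
ρ = 1.5991; 1.5991 > 1: divergent.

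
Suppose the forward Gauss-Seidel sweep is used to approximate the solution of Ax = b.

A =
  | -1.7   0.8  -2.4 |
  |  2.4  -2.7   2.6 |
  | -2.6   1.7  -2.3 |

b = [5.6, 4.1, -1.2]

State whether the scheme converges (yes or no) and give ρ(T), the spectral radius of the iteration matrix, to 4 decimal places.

A = D + L + U where D = diag(-1.7, -2.7, -2.3).
Gauss-Seidel: T = -(D+L)⁻¹U, row 0 first, T[0,1] = -(0.8)/(-1.7) = +0.4706; later rows by forward substitution.
  T[0,:] = [+0.0000  +0.4706  -1.4118]
  T[1,:] = [+0.0000  +0.4183  -0.2919]
  T[2,:] = [+0.0000  -0.2228  +1.3801]
eigenvalue magnitudes: 1.4436, 0.3549, 0.0000.
spectral radius ρ = 1.4436; 1.4436 > 1: divergent.

no, ρ = 1.4436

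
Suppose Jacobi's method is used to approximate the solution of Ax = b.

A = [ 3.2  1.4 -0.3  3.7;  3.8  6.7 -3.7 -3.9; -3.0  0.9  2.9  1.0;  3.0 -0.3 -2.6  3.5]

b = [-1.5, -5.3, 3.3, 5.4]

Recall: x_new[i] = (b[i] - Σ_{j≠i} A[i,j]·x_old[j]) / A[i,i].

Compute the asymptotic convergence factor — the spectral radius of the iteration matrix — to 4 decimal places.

Write A = D+L+U with D = diag(3.2, 6.7, 2.9, 3.5).
Jacobi: T = -D⁻¹(L+U), T[1,0] = -(3.8)/(6.7) = -0.5672; T[1,1] = 0.
  T[0,:] = [+0.0000, -0.4375, +0.0938, -1.1562]
  T[1,:] = [-0.5672, +0.0000, +0.5522, +0.5821]
  T[2,:] = [+1.0345, -0.3103, +0.0000, -0.3448]
  T[3,:] = [-0.8571, +0.0857, +0.7429, +0.0000]
|roots of det(T-λI)|: 1.2586, 0.9574, 0.9574, 0.1996.
spectral radius ρ = 1.2586; 1.2586 > 1: divergent.

1.2586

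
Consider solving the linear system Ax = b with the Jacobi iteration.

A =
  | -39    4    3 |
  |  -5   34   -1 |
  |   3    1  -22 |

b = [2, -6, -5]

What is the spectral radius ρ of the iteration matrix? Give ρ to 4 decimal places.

0.1791

A = D + L + U where D = diag(-39, 34, -22).
Jacobi: T = -D⁻¹(L+U), T[1,2] = -(-1)/(34) = +0.0294; T[1,1] = 0.
  T[0,:] = [+0.0000, +0.1026, +0.0769]
  T[1,:] = [+0.1471, +0.0000, +0.0294]
  T[2,:] = [+0.1364, +0.0455, +0.0000]
moduli |λ_i(T)| = 0.1791, 0.1430, 0.0362.
ρ(T) = max|λ| = 0.1791; 0.1791 < 1, so it converges for any x₀.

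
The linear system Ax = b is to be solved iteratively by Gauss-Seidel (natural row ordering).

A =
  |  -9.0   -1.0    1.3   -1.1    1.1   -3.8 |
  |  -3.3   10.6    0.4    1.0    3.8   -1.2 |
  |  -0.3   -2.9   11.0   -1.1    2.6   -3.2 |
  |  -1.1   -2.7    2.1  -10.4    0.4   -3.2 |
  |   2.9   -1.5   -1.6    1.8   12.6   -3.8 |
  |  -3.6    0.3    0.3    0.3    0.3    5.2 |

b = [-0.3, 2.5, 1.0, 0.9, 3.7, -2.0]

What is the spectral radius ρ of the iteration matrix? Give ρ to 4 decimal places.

A = D + L + U where D = diag(-9, 10.6, 11, -10.4, 12.6, 5.2).
Gauss-Seidel: T = -(D+L)⁻¹U, row 0 first, T[0,4] = -(1.1)/(-9) = +0.1222; later rows by forward substitution.
  T[0,:] = [+0.0000  -0.1111  +0.1444  -0.1222  +0.1222  -0.4222]
  T[1,:] = [+0.0000  -0.0346  +0.0072  -0.1324  -0.3204  -0.0182]
  T[2,:] = [+0.0000  -0.0121  +0.0058  +0.0618  -0.3175  +0.2746]
  T[3,:] = [+0.0000  +0.0183  -0.0160  +0.0598  +0.0446  -0.2029]
  T[4,:] = [+0.0000  +0.0173  -0.0294  +0.0117  -0.1130  +0.4604]
  T[5,:] = [+0.0000  -0.0763  +0.1019  -0.0847  +0.1254  -0.3220]
|λ(T)| sorted: 0.5666, 0.1163, 0.1163, 0.0379, 0.0116, 0.0000.
ρ(T) = max|λ| = 0.5666; 0.5666 < 1 ⇒ converges.

0.5666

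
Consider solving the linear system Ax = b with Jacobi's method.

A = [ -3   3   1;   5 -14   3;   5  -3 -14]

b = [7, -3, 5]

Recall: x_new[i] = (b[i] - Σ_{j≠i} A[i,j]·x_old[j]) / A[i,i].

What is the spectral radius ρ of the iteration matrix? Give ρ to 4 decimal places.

A = D + L + U where D = diag(-3, -14, -14).
T_J = -D⁻¹(L+U): T[1,2] = -(3)/(-14) = +0.2143; T[1,1] = 0.
  T[0,:] = [+0.0000  +1.0000  +0.3333]
  T[1,:] = [+0.3571  +0.0000  +0.2143]
  T[2,:] = [+0.3571  -0.2143  +0.0000]
moduli |λ_i(T)| = 0.7087, 0.5858, 0.1229.
ρ(T) = max|λ| = 0.7087; 0.7087 < 1 ⇒ converges.

0.7087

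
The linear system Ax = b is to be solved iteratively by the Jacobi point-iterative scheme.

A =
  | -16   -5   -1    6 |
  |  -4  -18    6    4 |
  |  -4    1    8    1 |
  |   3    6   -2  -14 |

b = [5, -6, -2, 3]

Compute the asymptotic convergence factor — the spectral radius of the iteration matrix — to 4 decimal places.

Let D = diag(-16, -18, 8, -14); L, U the strict triangles.
T_J = -D⁻¹(L+U): T[1,0] = -(-4)/(-18) = -0.2222; T[1,1] = 0.
  T[0,:] = [+0.0000 -0.3125 -0.0625 +0.3750]
  T[1,:] = [-0.2222 +0.0000 +0.3333 +0.2222]
  T[2,:] = [+0.5000 -0.1250 +0.0000 -0.1250]
  T[3,:] = [+0.2143 +0.4286 -0.1429 +0.0000]
|roots of det(T-λI)|: 0.6905, 0.4099, 0.4099, 0.3254.
spectral radius ρ = 0.6905; 0.6905 < 1: convergent.

0.6905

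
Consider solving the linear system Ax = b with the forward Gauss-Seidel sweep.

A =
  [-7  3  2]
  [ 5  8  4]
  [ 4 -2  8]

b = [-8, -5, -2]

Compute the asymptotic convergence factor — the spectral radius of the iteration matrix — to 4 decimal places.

A = D + L + U where D = diag(-7, 8, 8).
GS T = -(D+L)⁻¹U: row 0 first, T[0,1] = -(3)/(-7) = +0.4286; later rows by forward substitution.
  T[0,:] = [+0.0000  +0.4286  +0.2857]
  T[1,:] = [+0.0000  -0.2679  -0.6786]
  T[2,:] = [+0.0000  -0.2812  -0.3125]
|λ(T)| sorted: 0.7276, 0.1473, 0.0000.
ρ = 0.7276; 0.7276 < 1, so it converges for any x₀.

0.7276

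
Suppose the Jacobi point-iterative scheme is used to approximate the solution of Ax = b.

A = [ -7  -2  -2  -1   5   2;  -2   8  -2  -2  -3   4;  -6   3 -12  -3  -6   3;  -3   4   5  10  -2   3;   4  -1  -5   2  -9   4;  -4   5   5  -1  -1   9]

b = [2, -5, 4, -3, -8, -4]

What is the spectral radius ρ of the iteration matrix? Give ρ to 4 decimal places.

Let D = diag(-7, 8, -12, 10, -9, 9); L, U the strict triangles.
T_J = -D⁻¹(L+U): T[5,1] = -(5)/(9) = -0.5556; T[5,5] = 0.
  T[0,:] = [+0.0000 -0.2857 -0.2857 -0.1429 +0.7143 +0.2857]
  T[1,:] = [+0.2500 +0.0000 +0.2500 +0.2500 +0.3750 -0.5000]
  T[2,:] = [-0.5000 +0.2500 +0.0000 -0.2500 -0.5000 +0.2500]
  T[3,:] = [+0.3000 -0.4000 -0.5000 +0.0000 +0.2000 -0.3000]
  T[4,:] = [+0.4444 -0.1111 -0.5556 +0.2222 +0.0000 +0.4444]
  T[5,:] = [+0.4444 -0.5556 -0.5556 +0.1111 +0.1111 +0.0000]
eigenvalue magnitudes: 1.1802, 0.6355, 0.6355, 0.3165, 0.2587, 0.1324.
ρ = 1.1802; 1.1802 > 1, so it fails to converge.

1.1802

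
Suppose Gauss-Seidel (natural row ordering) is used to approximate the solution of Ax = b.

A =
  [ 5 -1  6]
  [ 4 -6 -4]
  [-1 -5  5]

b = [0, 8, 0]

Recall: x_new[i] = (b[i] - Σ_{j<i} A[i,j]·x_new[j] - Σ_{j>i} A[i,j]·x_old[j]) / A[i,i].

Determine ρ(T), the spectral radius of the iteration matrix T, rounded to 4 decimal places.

1.5562

A = D + L + U where D = diag(5, -6, 5).
Gauss-Seidel: T = -(D+L)⁻¹U, row 0 first, T[0,2] = -(6)/(5) = -1.2000; later rows by forward substitution.
  T[0,:] = [+0.0000  +0.2000  -1.2000]
  T[1,:] = [+0.0000  +0.1333  -1.4667]
  T[2,:] = [+0.0000  +0.1733  -1.7067]
eigenvalue magnitudes: 1.5562, 0.0171, 0.0000.
ρ = 1.5562; 1.5562 > 1, so it fails to converge.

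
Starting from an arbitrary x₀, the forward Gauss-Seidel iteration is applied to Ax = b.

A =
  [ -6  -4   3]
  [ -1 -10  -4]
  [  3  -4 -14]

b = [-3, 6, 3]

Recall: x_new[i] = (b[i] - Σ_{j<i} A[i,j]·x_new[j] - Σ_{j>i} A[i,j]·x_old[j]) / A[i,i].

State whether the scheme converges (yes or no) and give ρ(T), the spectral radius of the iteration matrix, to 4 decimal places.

Diagonal D = diag(-6, -10, -14); L, U strict lower/upper.
T_GS = -(D+L)⁻¹U: row 0 first, T[0,1] = -(-4)/(-6) = -0.6667; later rows by forward substitution.
  T[0,:] = [+0.0000  -0.6667  +0.5000]
  T[1,:] = [+0.0000  +0.0667  -0.4500]
  T[2,:] = [+0.0000  -0.1619  +0.2357]
eigenvalue magnitudes: 0.4340, 0.1317, 0.0000.
spectral radius ρ = 0.4340; 0.4340 < 1, so it converges for any x₀.

yes, ρ = 0.4340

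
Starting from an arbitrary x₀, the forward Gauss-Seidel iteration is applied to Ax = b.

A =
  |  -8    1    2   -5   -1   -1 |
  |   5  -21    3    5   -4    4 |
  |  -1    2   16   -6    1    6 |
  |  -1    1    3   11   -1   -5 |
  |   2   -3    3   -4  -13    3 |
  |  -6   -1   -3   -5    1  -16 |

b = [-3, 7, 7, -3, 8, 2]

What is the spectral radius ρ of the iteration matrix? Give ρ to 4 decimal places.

Diagonal D = diag(-8, -21, 16, 11, -13, -16); L, U strict lower/upper.
GS T = -(D+L)⁻¹U: row 0 first, T[0,2] = -(2)/(-8) = +0.2500; later rows by forward substitution.
  T[0,:] = [+0.0000, +0.1250, +0.2500, -0.6250, -0.1250, -0.1250]
  T[1,:] = [+0.0000, +0.0298, +0.2024, +0.0893, -0.2202, +0.1607]
  T[2,:] = [+0.0000, +0.0041, -0.0097, +0.3248, -0.0428, -0.4029]
  T[3,:] = [+0.0000, +0.0075, +0.0070, -0.1535, +0.1112, +0.5385]
  T[4,:] = [+0.0000, +0.0110, -0.0126, +0.0054, -0.0125, -0.0842]
  T[5,:] = [+0.0000, -0.0512, -0.1076, +0.2162, +0.0331, -0.0612]
|roots of det(T-λI)|: 0.5341, 0.2061, 0.2061, 0.0482, 0.0482, 0.0000.
spectral radius ρ = 0.5341; 0.5341 < 1, so it converges for any x₀.

0.5341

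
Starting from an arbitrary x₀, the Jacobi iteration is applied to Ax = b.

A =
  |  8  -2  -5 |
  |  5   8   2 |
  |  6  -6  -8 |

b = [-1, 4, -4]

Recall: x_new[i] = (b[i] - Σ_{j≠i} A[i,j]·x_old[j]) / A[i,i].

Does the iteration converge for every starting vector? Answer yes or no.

yes

A = D + L + U where D = diag(8, 8, -8).
Jacobi: T = -D⁻¹(L+U), T[0,2] = -(-5)/(8) = +0.6250; T[0,0] = 0.
  T[0,:] = [+0.0000  +0.2500  +0.6250]
  T[1,:] = [-0.6250  +0.0000  -0.2500]
  T[2,:] = [+0.7500  -0.7500  +0.0000]
|λ(T)| sorted: 0.8825, 0.5281, 0.5281.
spectral radius ρ = 0.8825; 0.8825 < 1: convergent.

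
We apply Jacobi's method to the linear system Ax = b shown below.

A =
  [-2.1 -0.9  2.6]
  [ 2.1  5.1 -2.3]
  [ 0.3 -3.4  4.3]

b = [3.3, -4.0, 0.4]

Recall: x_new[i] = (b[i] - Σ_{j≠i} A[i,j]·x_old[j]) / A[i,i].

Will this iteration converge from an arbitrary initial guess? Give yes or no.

yes

Let D = diag(-2.1, 5.1, 4.3); L, U the strict triangles.
Jacobi T = -D⁻¹(L+U): T[1,0] = -(2.1)/(5.1) = -0.4118; T[1,1] = 0.
  T[0,:] = [+0.0000  -0.4286  +1.2381]
  T[1,:] = [-0.4118  +0.0000  +0.4510]
  T[2,:] = [-0.0698  +0.7907  +0.0000]
|λ(T)| sorted: 0.9303, 0.6471, 0.6471.
ρ = 0.9303; 0.9303 < 1, so it converges for any x₀.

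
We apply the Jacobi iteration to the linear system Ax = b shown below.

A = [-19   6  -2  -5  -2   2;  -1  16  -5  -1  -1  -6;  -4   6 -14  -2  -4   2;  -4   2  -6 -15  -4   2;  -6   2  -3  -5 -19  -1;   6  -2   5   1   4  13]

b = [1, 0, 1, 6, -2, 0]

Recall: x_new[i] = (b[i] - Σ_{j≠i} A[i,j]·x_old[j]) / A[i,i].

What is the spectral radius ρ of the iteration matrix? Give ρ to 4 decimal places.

0.8867

Write A = D+L+U with D = diag(-19, 16, -14, -15, -19, 13).
Jacobi: T = -D⁻¹(L+U), T[1,2] = -(-5)/(16) = +0.3125; T[1,1] = 0.
  T[0,:] = [+0.0000 +0.3158 -0.1053 -0.2632 -0.1053 +0.1053]
  T[1,:] = [+0.0625 +0.0000 +0.3125 +0.0625 +0.0625 +0.3750]
  T[2,:] = [-0.2857 +0.4286 +0.0000 -0.1429 -0.2857 +0.1429]
  T[3,:] = [-0.2667 +0.1333 -0.4000 +0.0000 -0.2667 +0.1333]
  T[4,:] = [-0.3158 +0.1053 -0.1579 -0.2632 +0.0000 -0.0526]
  T[5,:] = [-0.4615 +0.1538 -0.3846 -0.0769 -0.3077 +0.0000]
|roots of det(T-λI)|: 0.8867, 0.4293, 0.4293, 0.1615, 0.1615, 0.0830.
ρ(T) = max|λ| = 0.8867; 0.8867 < 1, so it converges for any x₀.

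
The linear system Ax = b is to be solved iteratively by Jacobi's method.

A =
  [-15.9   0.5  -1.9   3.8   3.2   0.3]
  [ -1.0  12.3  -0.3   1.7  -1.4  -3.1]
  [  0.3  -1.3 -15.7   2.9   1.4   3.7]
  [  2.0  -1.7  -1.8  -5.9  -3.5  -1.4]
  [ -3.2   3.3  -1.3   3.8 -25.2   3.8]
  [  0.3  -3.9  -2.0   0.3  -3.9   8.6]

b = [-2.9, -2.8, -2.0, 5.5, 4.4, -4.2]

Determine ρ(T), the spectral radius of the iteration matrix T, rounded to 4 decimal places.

A = D + L + U where D = diag(-15.9, 12.3, -15.7, -5.9, -25.2, 8.6).
Jacobi: T = -D⁻¹(L+U), T[0,5] = -(0.3)/(-15.9) = +0.0189; T[0,0] = 0.
  T[0,:] = [+0.0000 +0.0314 -0.1195 +0.2390 +0.2013 +0.0189]
  T[1,:] = [+0.0813 +0.0000 +0.0244 -0.1382 +0.1138 +0.2520]
  T[2,:] = [+0.0191 -0.0828 +0.0000 +0.1847 +0.0892 +0.2357]
  T[3,:] = [+0.3390 -0.2881 -0.3051 +0.0000 -0.5932 -0.2373]
  T[4,:] = [-0.1270 +0.1310 -0.0516 +0.1508 +0.0000 +0.1508]
  T[5,:] = [-0.0349 +0.4535 +0.2326 -0.0349 +0.4535 +0.0000]
|eigenvalues of T|: 0.5113, 0.4343, 0.3176, 0.3176, 0.1937, 0.1937.
ρ(T) = max|λ| = 0.5113; 0.5113 < 1, so it converges for any x₀.

0.5113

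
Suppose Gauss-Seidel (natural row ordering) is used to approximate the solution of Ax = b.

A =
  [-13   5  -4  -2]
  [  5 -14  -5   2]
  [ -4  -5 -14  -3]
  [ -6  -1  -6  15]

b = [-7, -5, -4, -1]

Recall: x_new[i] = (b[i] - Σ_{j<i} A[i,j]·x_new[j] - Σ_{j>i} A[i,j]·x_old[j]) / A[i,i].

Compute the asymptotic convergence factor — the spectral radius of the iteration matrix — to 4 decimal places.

Split A = D + L + U, D = diag(-13, -14, -14, 15).
Gauss-Seidel: T = -(D+L)⁻¹U, row 0 first, T[0,1] = -(5)/(-13) = +0.3846; later rows by forward substitution.
  T[0,:] = [+0.0000, +0.3846, -0.3077, -0.1538]
  T[1,:] = [+0.0000, +0.1374, -0.4670, +0.0879]
  T[2,:] = [+0.0000, -0.1589, +0.2547, -0.2017]
  T[3,:] = [+0.0000, +0.0994, -0.0523, -0.1364]
eigenvalue magnitudes: 0.5166, 0.1510, 0.1510, 0.0000.
ρ(T) = max|λ| = 0.5166; 0.5166 < 1 ⇒ converges.

0.5166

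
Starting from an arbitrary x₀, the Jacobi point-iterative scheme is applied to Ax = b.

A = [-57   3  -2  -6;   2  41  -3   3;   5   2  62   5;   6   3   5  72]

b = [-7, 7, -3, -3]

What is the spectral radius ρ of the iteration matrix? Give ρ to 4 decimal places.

Write A = D+L+U with D = diag(-57, 41, 62, 72).
Jacobi T = -D⁻¹(L+U): T[0,1] = -(3)/(-57) = +0.0526; T[0,0] = 0.
  T[0,:] = [+0.0000  +0.0526  -0.0351  -0.1053]
  T[1,:] = [-0.0488  +0.0000  +0.0732  -0.0732]
  T[2,:] = [-0.0806  -0.0323  +0.0000  -0.0806]
  T[3,:] = [-0.0833  -0.0417  -0.0694  +0.0000]
|eigenvalues of T|: 0.1522, 0.0876, 0.0467, 0.0467.
ρ = 0.1522; 0.1522 < 1 ⇒ converges.

0.1522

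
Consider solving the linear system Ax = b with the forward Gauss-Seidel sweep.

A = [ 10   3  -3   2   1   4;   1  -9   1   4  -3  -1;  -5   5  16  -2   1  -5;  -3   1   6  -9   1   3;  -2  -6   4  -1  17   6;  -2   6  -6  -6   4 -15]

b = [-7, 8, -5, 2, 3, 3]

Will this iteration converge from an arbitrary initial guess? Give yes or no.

yes

A = D + L + U where D = diag(10, -9, 16, -9, 17, -15).
Gauss-Seidel: T = -(D+L)⁻¹U, row 0 first, T[0,3] = -(2)/(10) = -0.2000; later rows by forward substitution.
  T[0,:] = [+0.0000  -0.3000  +0.3000  -0.2000  -0.1000  -0.4000]
  T[1,:] = [+0.0000  -0.0333  +0.1444  +0.4222  -0.3444  -0.1556]
  T[2,:] = [+0.0000  -0.0833  +0.0486  -0.0694  +0.0139  +0.2361]
  T[3,:] = [+0.0000  +0.0407  -0.0515  +0.0673  +0.1154  +0.6068]
  T[4,:] = [+0.0000  -0.0251  +0.0718  +0.1458  -0.1298  -0.4748]
  T[5,:] = [+0.0000  +0.0370  +0.0381  +0.2353  -0.2108  -0.4727]
moduli |λ_i(T)| = 0.8350, 0.3306, 0.0522, 0.0389, 0.0389, 0.0000.
spectral radius ρ = 0.8350; 0.8350 < 1, so it converges for any x₀.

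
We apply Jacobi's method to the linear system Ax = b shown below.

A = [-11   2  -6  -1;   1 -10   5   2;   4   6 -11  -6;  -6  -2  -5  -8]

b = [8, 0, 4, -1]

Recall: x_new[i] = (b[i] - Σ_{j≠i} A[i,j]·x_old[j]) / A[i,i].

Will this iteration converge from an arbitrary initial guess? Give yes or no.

Split A = D + L + U, D = diag(-11, -10, -11, -8).
Jacobi: T = -D⁻¹(L+U), T[0,1] = -(2)/(-11) = +0.1818; T[0,0] = 0.
  T[0,:] = [+0.0000 +0.1818 -0.5455 -0.0909]
  T[1,:] = [+0.1000 +0.0000 +0.5000 +0.2000]
  T[2,:] = [+0.3636 +0.5455 +0.0000 -0.5455]
  T[3,:] = [-0.7500 -0.2500 -0.6250 +0.0000]
moduli |λ_i(T)| = 0.8716, 0.3561, 0.3528, 0.3528.
spectral radius ρ = 0.8716; 0.8716 < 1, so it converges for any x₀.

yes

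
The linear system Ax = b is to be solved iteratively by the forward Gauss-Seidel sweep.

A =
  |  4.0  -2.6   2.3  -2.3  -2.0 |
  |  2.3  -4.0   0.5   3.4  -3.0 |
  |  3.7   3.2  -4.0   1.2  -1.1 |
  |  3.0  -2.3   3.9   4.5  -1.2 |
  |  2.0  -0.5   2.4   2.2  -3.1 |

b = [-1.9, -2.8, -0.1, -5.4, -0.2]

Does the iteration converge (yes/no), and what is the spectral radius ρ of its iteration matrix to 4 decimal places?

no, ρ = 1.5285

Diagonal D = diag(4, -4, -4, 4.5, -3.1); L, U strict lower/upper.
GS T = -(D+L)⁻¹U: row 0 first, T[0,4] = -(-2)/(4) = +0.5000; later rows by forward substitution.
  T[0,:] = [+0.0000, +0.6500, -0.5750, +0.5750, +0.5000]
  T[1,:] = [+0.0000, +0.3737, -0.2056, +1.1806, -0.4625]
  T[2,:] = [+0.0000, +0.9002, -0.6964, +1.7764, -0.1825]
  T[3,:] = [+0.0000, -1.0225, +0.8818, -1.3194, -0.1449]
  T[4,:] = [+0.0000, +0.3304, -0.2512, +0.6194, +0.1531]
eigenvalue magnitudes: 1.5285, 0.1620, 0.1302, 0.1302, 0.0000.
spectral radius ρ = 1.5285; 1.5285 > 1, so it fails to converge.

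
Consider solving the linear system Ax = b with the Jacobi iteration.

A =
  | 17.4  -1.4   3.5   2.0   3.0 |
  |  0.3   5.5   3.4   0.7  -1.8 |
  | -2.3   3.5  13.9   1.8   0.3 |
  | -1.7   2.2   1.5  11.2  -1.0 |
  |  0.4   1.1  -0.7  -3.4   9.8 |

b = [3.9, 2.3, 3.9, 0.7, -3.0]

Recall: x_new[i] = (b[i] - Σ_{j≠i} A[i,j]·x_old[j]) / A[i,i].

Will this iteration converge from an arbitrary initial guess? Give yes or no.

Write A = D+L+U with D = diag(17.4, 5.5, 13.9, 11.2, 9.8).
Jacobi: T = -D⁻¹(L+U), T[3,0] = -(-1.7)/(11.2) = +0.1518; T[3,3] = 0.
  T[0,:] = [+0.0000, +0.0805, -0.2011, -0.1149, -0.1724]
  T[1,:] = [-0.0545, +0.0000, -0.6182, -0.1273, +0.3273]
  T[2,:] = [+0.1655, -0.2518, +0.0000, -0.1295, -0.0216]
  T[3,:] = [+0.1518, -0.1964, -0.1339, +0.0000, +0.0893]
  T[4,:] = [-0.0408, -0.1122, +0.0714, +0.3469, +0.0000]
moduli |λ_i(T)| = 0.5091, 0.3664, 0.3664, 0.1372, 0.1353.
spectral radius ρ = 0.5091; 0.5091 < 1, so it converges for any x₀.

yes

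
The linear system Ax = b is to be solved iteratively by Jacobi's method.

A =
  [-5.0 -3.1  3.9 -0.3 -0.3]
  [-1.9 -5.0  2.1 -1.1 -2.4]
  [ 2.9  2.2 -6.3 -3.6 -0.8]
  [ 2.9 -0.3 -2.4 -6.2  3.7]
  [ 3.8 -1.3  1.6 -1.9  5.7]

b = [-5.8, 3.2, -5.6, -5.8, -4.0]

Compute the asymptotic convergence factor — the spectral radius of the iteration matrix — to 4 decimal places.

Diagonal D = diag(-5, -5, -6.3, -6.2, 5.7); L, U strict lower/upper.
Jacobi T = -D⁻¹(L+U): T[1,4] = -(-2.4)/(-5) = -0.4800; T[1,1] = 0.
  T[0,:] = [+0.0000 -0.6200 +0.7800 -0.0600 -0.0600]
  T[1,:] = [-0.3800 +0.0000 +0.4200 -0.2200 -0.4800]
  T[2,:] = [+0.4603 +0.3492 +0.0000 -0.5714 -0.1270]
  T[3,:] = [+0.4677 -0.0484 -0.3871 +0.0000 +0.5968]
  T[4,:] = [-0.6667 +0.2281 -0.2807 +0.3333 +0.0000]
eigenvalue magnitudes: 1.1777, 0.9245, 0.2967, 0.2967, 0.1210.
ρ = 1.1777; 1.1777 > 1, so it fails to converge.

1.1777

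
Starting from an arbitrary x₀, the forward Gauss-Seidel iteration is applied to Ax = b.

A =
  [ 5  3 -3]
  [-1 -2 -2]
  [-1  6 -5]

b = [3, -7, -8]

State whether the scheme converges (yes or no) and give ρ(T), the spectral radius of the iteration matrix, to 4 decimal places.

no, ρ = 1.2867

Split A = D + L + U, D = diag(5, -2, -5).
GS T = -(D+L)⁻¹U: row 0 first, T[0,2] = -(-3)/(5) = +0.6000; later rows by forward substitution.
  T[0,:] = [+0.0000  -0.6000  +0.6000]
  T[1,:] = [+0.0000  +0.3000  -1.3000]
  T[2,:] = [+0.0000  +0.4800  -1.6800]
|eigenvalues of T|: 1.2867, 0.0933, 0.0000.
ρ = 1.2867; 1.2867 > 1 ⇒ diverges.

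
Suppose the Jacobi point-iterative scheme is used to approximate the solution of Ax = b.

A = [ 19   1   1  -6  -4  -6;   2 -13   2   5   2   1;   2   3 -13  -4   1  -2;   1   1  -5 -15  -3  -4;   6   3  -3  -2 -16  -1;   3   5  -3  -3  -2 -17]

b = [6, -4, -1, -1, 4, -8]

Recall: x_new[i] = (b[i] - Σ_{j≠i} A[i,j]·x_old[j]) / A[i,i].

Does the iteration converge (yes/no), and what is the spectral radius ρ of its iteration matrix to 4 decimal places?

yes, ρ = 0.8425

Let D = diag(19, -13, -13, -15, -16, -17); L, U the strict triangles.
Jacobi: T = -D⁻¹(L+U), T[2,0] = -(2)/(-13) = +0.1538; T[2,2] = 0.
  T[0,:] = [+0.0000  -0.0526  -0.0526  +0.3158  +0.2105  +0.3158]
  T[1,:] = [+0.1538  +0.0000  +0.1538  +0.3846  +0.1538  +0.0769]
  T[2,:] = [+0.1538  +0.2308  +0.0000  -0.3077  +0.0769  -0.1538]
  T[3,:] = [+0.0667  +0.0667  -0.3333  +0.0000  -0.2000  -0.2667]
  T[4,:] = [+0.3750  +0.1875  -0.1875  -0.1250  +0.0000  -0.0625]
  T[5,:] = [+0.1765  +0.2941  -0.1765  -0.1765  -0.1176  +0.0000]
|λ(T)| sorted: 0.8425, 0.4629, 0.4629, 0.1834, 0.1834, 0.1564.
spectral radius ρ = 0.8425; 0.8425 < 1: convergent.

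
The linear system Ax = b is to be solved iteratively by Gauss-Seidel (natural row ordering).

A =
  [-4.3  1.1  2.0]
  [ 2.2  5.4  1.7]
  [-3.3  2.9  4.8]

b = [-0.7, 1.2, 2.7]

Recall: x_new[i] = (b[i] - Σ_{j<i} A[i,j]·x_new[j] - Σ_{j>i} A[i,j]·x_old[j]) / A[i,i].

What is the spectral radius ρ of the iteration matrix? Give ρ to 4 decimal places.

0.3710

Diagonal D = diag(-4.3, 5.4, 4.8); L, U strict lower/upper.
GS T = -(D+L)⁻¹U: row 0 first, T[0,2] = -(2)/(-4.3) = +0.4651; later rows by forward substitution.
  T[0,:] = [+0.0000, +0.2558, +0.4651]
  T[1,:] = [+0.0000, -0.1042, -0.5043]
  T[2,:] = [+0.0000, +0.2388, +0.6245]
eigenvalue magnitudes: 0.3710, 0.1492, 0.0000.
spectral radius ρ = 0.3710; 0.3710 < 1 ⇒ converges.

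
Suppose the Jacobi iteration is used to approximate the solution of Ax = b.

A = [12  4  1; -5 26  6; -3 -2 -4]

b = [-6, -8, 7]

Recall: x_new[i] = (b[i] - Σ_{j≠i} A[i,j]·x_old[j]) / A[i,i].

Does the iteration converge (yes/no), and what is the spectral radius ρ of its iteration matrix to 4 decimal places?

Split A = D + L + U, D = diag(12, 26, -4).
Jacobi: T = -D⁻¹(L+U), T[1,2] = -(6)/(26) = -0.2308; T[1,1] = 0.
  T[0,:] = [+0.0000, -0.3333, -0.0833]
  T[1,:] = [+0.1923, +0.0000, -0.2308]
  T[2,:] = [-0.7500, -0.5000, +0.0000]
|λ(T)| sorted: 0.4688, 0.3255, 0.3255.
ρ = 0.4688; 0.4688 < 1, so it converges for any x₀.

yes, ρ = 0.4688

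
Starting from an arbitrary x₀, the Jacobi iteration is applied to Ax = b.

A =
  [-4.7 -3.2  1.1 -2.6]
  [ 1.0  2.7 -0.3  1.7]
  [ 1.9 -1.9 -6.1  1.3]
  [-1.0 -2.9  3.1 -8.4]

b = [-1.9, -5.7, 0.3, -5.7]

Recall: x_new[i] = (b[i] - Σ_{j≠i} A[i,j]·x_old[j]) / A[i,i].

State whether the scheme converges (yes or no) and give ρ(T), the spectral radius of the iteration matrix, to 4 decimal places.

A = D + L + U where D = diag(-4.7, 2.7, -6.1, -8.4).
Jacobi T = -D⁻¹(L+U): T[1,3] = -(1.7)/(2.7) = -0.6296; T[1,1] = 0.
  T[0,:] = [+0.0000, -0.6809, +0.2340, -0.5532]
  T[1,:] = [-0.3704, +0.0000, +0.1111, -0.6296]
  T[2,:] = [+0.3115, -0.3115, +0.0000, +0.2131]
  T[3,:] = [-0.1190, -0.3452, +0.3690, +0.0000]
|λ(T)| sorted: 0.8907, 0.6906, 0.1845, 0.0156.
spectral radius ρ = 0.8907; 0.8907 < 1 ⇒ converges.

yes, ρ = 0.8907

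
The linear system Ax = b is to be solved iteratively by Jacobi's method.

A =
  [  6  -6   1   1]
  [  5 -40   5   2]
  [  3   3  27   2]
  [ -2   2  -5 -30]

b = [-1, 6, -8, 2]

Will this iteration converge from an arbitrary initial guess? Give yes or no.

yes

A = D + L + U where D = diag(6, -40, 27, -30).
T_J = -D⁻¹(L+U): T[1,2] = -(5)/(-40) = +0.1250; T[1,1] = 0.
  T[0,:] = [+0.0000, +1.0000, -0.1667, -0.1667]
  T[1,:] = [+0.1250, +0.0000, +0.1250, +0.0500]
  T[2,:] = [-0.1111, -0.1111, +0.0000, -0.0741]
  T[3,:] = [-0.0667, +0.0667, -0.1667, +0.0000]
|λ(T)| sorted: 0.4476, 0.2973, 0.1551, 0.0047.
ρ(T) = max|λ| = 0.4476; 0.4476 < 1, so it converges for any x₀.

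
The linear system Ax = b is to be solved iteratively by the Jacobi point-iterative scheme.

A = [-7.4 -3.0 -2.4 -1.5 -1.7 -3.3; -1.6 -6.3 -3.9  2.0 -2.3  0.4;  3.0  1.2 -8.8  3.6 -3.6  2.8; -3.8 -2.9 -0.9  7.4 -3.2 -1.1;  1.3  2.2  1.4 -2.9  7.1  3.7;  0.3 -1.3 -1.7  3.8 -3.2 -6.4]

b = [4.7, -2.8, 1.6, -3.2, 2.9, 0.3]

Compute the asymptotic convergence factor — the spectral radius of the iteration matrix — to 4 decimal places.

1.2501

A = D + L + U where D = diag(-7.4, -6.3, -8.8, 7.4, 7.1, -6.4).
Jacobi: T = -D⁻¹(L+U), T[1,5] = -(0.4)/(-6.3) = +0.0635; T[1,1] = 0.
  T[0,:] = [+0.0000, -0.4054, -0.3243, -0.2027, -0.2297, -0.4459]
  T[1,:] = [-0.2540, +0.0000, -0.6190, +0.3175, -0.3651, +0.0635]
  T[2,:] = [+0.3409, +0.1364, +0.0000, +0.4091, -0.4091, +0.3182]
  T[3,:] = [+0.5135, +0.3919, +0.1216, +0.0000, +0.4324, +0.1486]
  T[4,:] = [-0.1831, -0.3099, -0.1972, +0.4085, +0.0000, -0.5211]
  T[5,:] = [+0.0469, -0.2031, -0.2656, +0.5938, -0.5000, +0.0000]
eigenvalue magnitudes: 1.2501, 0.6174, 0.6174, 0.4327, 0.2015, 0.2015.
spectral radius ρ = 1.2501; 1.2501 > 1: divergent.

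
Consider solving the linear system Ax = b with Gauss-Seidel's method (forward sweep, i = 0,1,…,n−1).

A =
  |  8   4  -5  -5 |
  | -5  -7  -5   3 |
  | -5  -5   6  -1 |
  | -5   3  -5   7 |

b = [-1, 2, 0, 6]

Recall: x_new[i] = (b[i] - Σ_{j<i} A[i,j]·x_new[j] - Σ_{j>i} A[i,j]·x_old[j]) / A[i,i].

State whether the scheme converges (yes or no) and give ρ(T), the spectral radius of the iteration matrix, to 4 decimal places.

no, ρ = 1.4327

Split A = D + L + U, D = diag(8, -7, 6, 7).
GS T = -(D+L)⁻¹U: row 0 first, T[0,3] = -(-5)/(8) = +0.6250; later rows by forward substitution.
  T[0,:] = [+0.0000 -0.5000 +0.6250 +0.6250]
  T[1,:] = [+0.0000 +0.3571 -1.1607 -0.0179]
  T[2,:] = [+0.0000 -0.1190 -0.4464 +0.6726]
  T[3,:] = [+0.0000 -0.5952 +0.6250 +0.9345]
|roots of det(T-λI)|: 1.4327, 0.5317, 0.0558, 0.0000.
ρ(T) = max|λ| = 1.4327; 1.4327 > 1, so it fails to converge.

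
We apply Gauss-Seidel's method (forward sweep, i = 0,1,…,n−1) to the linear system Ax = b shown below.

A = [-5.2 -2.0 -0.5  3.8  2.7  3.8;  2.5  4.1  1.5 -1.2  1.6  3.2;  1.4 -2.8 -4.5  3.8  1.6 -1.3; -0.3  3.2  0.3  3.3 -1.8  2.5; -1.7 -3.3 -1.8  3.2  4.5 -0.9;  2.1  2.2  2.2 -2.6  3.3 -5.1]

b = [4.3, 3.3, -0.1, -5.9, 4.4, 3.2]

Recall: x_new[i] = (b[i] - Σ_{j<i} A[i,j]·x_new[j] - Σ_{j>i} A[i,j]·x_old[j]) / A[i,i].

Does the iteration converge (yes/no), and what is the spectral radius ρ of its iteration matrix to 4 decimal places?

Diagonal D = diag(-5.2, 4.1, -4.5, 3.3, 4.5, -5.1); L, U strict lower/upper.
GS T = -(D+L)⁻¹U: row 0 first, T[0,1] = -(-2)/(-5.2) = -0.3846; later rows by forward substitution.
  T[0,:] = [+0.0000 -0.3846 -0.0962 +0.7308 +0.5192 +0.7308]
  T[1,:] = [+0.0000 +0.2345 -0.3072 -0.1529 -0.7068 -1.2261]
  T[2,:] = [+0.0000 -0.2656 +0.1612 +1.1669 +0.9569 +0.7014]
  T[3,:] = [+0.0000 -0.2382 +0.2745 +0.1086 +1.1911 +0.4340]
  T[4,:] = [+0.0000 +0.0899 -0.3923 +0.5535 -0.7864 -0.4512]
  T[5,:] = [+0.0000 +0.0078 -0.4964 +1.0411 -0.7944 -0.4386]
|eigenvalues of T|: 1.5819, 0.7408, 0.1823, 0.1581, 0.1581, 0.0000.
ρ(T) = max|λ| = 1.5819; 1.5819 > 1, so it fails to converge.

no, ρ = 1.5819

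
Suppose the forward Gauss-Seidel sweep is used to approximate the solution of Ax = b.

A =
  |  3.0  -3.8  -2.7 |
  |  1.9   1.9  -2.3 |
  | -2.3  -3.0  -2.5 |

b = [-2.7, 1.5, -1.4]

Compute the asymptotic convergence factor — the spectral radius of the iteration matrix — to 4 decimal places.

1.5672

A = D + L + U where D = diag(3, 1.9, -2.5).
GS T = -(D+L)⁻¹U: row 0 first, T[0,1] = -(-3.8)/(3) = +1.2667; later rows by forward substitution.
  T[0,:] = [+0.0000, +1.2667, +0.9000]
  T[1,:] = [+0.0000, -1.2667, +0.3105]
  T[2,:] = [+0.0000, +0.3547, -1.2006]
|roots of det(T-λI)|: 1.5672, 0.9001, 0.0000.
spectral radius ρ = 1.5672; 1.5672 > 1: divergent.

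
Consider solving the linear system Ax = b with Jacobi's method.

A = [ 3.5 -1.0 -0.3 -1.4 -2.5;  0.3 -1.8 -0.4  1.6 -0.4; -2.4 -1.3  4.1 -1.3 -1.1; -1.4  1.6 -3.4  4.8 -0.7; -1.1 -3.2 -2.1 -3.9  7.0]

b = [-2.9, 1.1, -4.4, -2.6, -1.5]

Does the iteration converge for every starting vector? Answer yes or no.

Diagonal D = diag(3.5, -1.8, 4.1, 4.8, 7); L, U strict lower/upper.
T_J = -D⁻¹(L+U): T[3,2] = -(-3.4)/(4.8) = +0.7083; T[3,3] = 0.
  T[0,:] = [+0.0000 +0.2857 +0.0857 +0.4000 +0.7143]
  T[1,:] = [+0.1667 +0.0000 -0.2222 +0.8889 -0.2222]
  T[2,:] = [+0.5854 +0.3171 +0.0000 +0.3171 +0.2683]
  T[3,:] = [+0.2917 -0.3333 +0.7083 +0.0000 +0.1458]
  T[4,:] = [+0.1571 +0.4571 +0.3000 +0.5571 +0.0000]
eigenvalue magnitudes: 1.2038, 0.7769, 0.7769, 0.5058, 0.5058.
spectral radius ρ = 1.2038; 1.2038 > 1: divergent.

no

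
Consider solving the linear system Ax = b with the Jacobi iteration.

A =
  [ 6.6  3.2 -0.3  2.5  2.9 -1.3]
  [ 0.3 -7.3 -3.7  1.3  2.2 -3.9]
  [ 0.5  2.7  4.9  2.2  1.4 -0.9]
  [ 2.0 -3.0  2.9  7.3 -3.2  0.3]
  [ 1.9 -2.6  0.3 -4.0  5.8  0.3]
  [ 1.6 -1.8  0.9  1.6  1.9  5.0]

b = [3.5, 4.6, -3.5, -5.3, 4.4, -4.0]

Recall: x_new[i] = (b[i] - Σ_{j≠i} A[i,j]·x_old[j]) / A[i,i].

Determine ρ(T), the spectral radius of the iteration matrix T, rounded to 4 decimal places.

Write A = D+L+U with D = diag(6.6, -7.3, 4.9, 7.3, 5.8, 5).
Jacobi T = -D⁻¹(L+U): T[2,0] = -(0.5)/(4.9) = -0.1020; T[2,2] = 0.
  T[0,:] = [+0.0000, -0.4848, +0.0455, -0.3788, -0.4394, +0.1970]
  T[1,:] = [+0.0411, +0.0000, -0.5068, +0.1781, +0.3014, -0.5342]
  T[2,:] = [-0.1020, -0.5510, +0.0000, -0.4490, -0.2857, +0.1837]
  T[3,:] = [-0.2740, +0.4110, -0.3973, +0.0000, +0.4384, -0.0411]
  T[4,:] = [-0.3276, +0.4483, -0.0517, +0.6897, +0.0000, -0.0517]
  T[5,:] = [-0.3200, +0.3600, -0.1800, -0.3200, -0.3800, +0.0000]
|roots of det(T-λI)|: 1.2943, 0.6631, 0.5128, 0.5125, 0.5125, 0.0848.
ρ = 1.2943; 1.2943 > 1: divergent.

1.2943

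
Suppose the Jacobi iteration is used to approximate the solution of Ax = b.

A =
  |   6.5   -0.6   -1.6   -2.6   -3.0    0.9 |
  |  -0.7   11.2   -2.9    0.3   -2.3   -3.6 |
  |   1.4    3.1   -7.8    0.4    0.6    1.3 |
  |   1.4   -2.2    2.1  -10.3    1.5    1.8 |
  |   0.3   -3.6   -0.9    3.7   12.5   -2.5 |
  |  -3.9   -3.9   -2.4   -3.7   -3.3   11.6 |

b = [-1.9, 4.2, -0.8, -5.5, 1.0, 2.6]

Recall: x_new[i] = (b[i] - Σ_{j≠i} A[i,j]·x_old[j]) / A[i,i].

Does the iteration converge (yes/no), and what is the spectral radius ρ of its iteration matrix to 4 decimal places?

yes, ρ = 0.8285

Let D = diag(6.5, 11.2, -7.8, -10.3, 12.5, 11.6); L, U the strict triangles.
Jacobi: T = -D⁻¹(L+U), T[4,0] = -(0.3)/(12.5) = -0.0240; T[4,4] = 0.
  T[0,:] = [+0.0000, +0.0923, +0.2462, +0.4000, +0.4615, -0.1385]
  T[1,:] = [+0.0625, +0.0000, +0.2589, -0.0268, +0.2054, +0.3214]
  T[2,:] = [+0.1795, +0.3974, +0.0000, +0.0513, +0.0769, +0.1667]
  T[3,:] = [+0.1359, -0.2136, +0.2039, +0.0000, +0.1456, +0.1748]
  T[4,:] = [-0.0240, +0.2880, +0.0720, -0.2960, +0.0000, +0.2000]
  T[5,:] = [+0.3362, +0.3362, +0.2069, +0.3190, +0.2845, +0.0000]
moduli |λ_i(T)| = 0.8285, 0.4086, 0.4086, 0.1816, 0.1816, 0.0829.
ρ(T) = max|λ| = 0.8285; 0.8285 < 1, so it converges for any x₀.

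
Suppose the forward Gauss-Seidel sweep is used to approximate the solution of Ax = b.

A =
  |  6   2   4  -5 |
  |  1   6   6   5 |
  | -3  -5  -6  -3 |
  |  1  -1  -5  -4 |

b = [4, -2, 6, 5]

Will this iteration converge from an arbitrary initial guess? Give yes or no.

no

Diagonal D = diag(6, 6, -6, -4); L, U strict lower/upper.
Gauss-Seidel: T = -(D+L)⁻¹U, row 0 first, T[0,3] = -(-5)/(6) = +0.8333; later rows by forward substitution.
  T[0,:] = [+0.0000, -0.3333, -0.6667, +0.8333]
  T[1,:] = [+0.0000, +0.0556, -0.8889, -0.9722]
  T[2,:] = [+0.0000, +0.1204, +1.0741, -0.1065]
  T[3,:] = [+0.0000, -0.2477, -1.2870, +0.5845]
|roots of det(T-λI)|: 1.3619, 0.4243, 0.0721, 0.0000.
ρ(T) = max|λ| = 1.3619; 1.3619 > 1 ⇒ diverges.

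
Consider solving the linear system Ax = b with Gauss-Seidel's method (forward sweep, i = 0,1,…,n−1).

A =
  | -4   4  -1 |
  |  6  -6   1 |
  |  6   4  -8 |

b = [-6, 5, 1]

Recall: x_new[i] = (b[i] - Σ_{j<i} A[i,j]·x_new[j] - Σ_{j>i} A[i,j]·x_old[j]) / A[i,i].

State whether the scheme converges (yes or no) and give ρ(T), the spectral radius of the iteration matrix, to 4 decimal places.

yes, ρ = 0.9084

Split A = D + L + U, D = diag(-4, -6, -8).
Gauss-Seidel: T = -(D+L)⁻¹U, row 0 first, T[0,1] = -(4)/(-4) = +1.0000; later rows by forward substitution.
  T[0,:] = [+0.0000, +1.0000, -0.2500]
  T[1,:] = [+0.0000, +1.0000, -0.0833]
  T[2,:] = [+0.0000, +1.2500, -0.2292]
|roots of det(T-λI)|: 0.9084, 0.1376, 0.0000.
spectral radius ρ = 0.9084; 0.9084 < 1: convergent.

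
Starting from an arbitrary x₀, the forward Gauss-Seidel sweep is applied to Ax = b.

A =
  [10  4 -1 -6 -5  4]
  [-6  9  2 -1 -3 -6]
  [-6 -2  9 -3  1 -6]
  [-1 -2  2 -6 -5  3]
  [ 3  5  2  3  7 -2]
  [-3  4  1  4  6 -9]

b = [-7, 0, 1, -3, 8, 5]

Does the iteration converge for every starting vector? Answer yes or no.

no

Diagonal D = diag(10, 9, 9, -6, 7, -9); L, U strict lower/upper.
T_GS = -(D+L)⁻¹U: row 0 first, T[0,4] = -(-5)/(10) = +0.5000; later rows by forward substitution.
  T[0,:] = [+0.0000 -0.4000 +0.1000 +0.6000 +0.5000 -0.4000]
  T[1,:] = [+0.0000 -0.2667 -0.1556 +0.5111 +0.6667 +0.4000]
  T[2,:] = [+0.0000 -0.3259 +0.0321 +0.8469 +0.3704 +0.4889]
  T[3,:] = [+0.0000 +0.0469 +0.0459 +0.0119 -1.0154 +0.5963]
  T[4,:] = [+0.0000 +0.4349 +0.0394 -0.8693 -0.3611 -0.2238]
  T[5,:] = [+0.0000 +0.2894 -0.0522 -0.4530 -0.5213 +0.4812]
eigenvalue magnitudes: 1.4616, 0.6440, 0.6440, 0.1299, 0.0299, 0.0000.
ρ = 1.4616; 1.4616 > 1, so it fails to converge.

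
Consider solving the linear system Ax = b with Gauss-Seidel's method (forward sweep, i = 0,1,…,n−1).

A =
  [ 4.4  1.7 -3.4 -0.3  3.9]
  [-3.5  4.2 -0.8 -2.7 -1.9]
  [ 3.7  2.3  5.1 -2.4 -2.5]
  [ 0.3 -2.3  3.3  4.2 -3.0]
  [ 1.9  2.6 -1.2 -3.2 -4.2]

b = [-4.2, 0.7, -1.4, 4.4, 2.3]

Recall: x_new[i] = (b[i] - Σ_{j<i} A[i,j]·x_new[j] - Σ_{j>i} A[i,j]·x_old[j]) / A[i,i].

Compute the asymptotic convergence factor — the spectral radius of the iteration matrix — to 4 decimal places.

A = D + L + U where D = diag(4.4, 4.2, 5.1, 4.2, -4.2).
Gauss-Seidel: T = -(D+L)⁻¹U, row 0 first, T[0,3] = -(-0.3)/(4.4) = +0.0682; later rows by forward substitution.
  T[0,:] = [+0.0000 -0.3864 +0.7727 +0.0682 -0.8864]
  T[1,:] = [+0.0000 -0.3220 +0.8344 +0.6997 -0.2863]
  T[2,:] = [+0.0000 +0.4255 -0.9369 +0.1056 +1.2623]
  T[3,:] = [+0.0000 -0.4830 +1.1379 +0.2953 -0.3710]
  T[4,:] = [+0.0000 -0.1276 +0.2668 +0.2088 -0.6562]
eigenvalue magnitudes: 1.3890, 0.5830, 0.3072, 0.0450, 0.0000.
spectral radius ρ = 1.3890; 1.3890 > 1 ⇒ diverges.

1.3890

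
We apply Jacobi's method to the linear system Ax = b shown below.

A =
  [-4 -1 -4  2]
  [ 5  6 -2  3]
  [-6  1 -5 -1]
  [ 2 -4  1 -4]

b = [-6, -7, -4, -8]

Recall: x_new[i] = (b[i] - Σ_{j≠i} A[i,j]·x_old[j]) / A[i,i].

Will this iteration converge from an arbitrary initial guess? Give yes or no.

no

Let D = diag(-4, 6, -5, -4); L, U the strict triangles.
T_J = -D⁻¹(L+U): T[2,1] = -(1)/(-5) = +0.2000; T[2,2] = 0.
  T[0,:] = [+0.0000 -0.2500 -1.0000 +0.5000]
  T[1,:] = [-0.8333 +0.0000 +0.3333 -0.5000]
  T[2,:] = [-1.2000 +0.2000 +0.0000 -0.2000]
  T[3,:] = [+0.5000 -1.0000 +0.2500 +0.0000]
eigenvalue magnitudes: 1.5948, 1.1705, 0.6285, 0.2042.
ρ = 1.5948; 1.5948 > 1 ⇒ diverges.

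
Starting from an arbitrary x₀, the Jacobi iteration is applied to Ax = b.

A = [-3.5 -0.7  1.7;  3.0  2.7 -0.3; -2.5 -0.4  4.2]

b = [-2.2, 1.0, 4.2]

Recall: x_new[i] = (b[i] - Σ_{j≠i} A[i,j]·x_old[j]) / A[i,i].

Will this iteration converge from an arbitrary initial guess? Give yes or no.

yes

Split A = D + L + U, D = diag(-3.5, 2.7, 4.2).
Jacobi T = -D⁻¹(L+U): T[0,2] = -(1.7)/(-3.5) = +0.4857; T[0,0] = 0.
  T[0,:] = [+0.0000, -0.2000, +0.4857]
  T[1,:] = [-1.1111, +0.0000, +0.1111]
  T[2,:] = [+0.5952, +0.0952, +0.0000]
|eigenvalues of T|: 0.7778, 0.6500, 0.1278.
ρ = 0.7778; 0.7778 < 1, so it converges for any x₀.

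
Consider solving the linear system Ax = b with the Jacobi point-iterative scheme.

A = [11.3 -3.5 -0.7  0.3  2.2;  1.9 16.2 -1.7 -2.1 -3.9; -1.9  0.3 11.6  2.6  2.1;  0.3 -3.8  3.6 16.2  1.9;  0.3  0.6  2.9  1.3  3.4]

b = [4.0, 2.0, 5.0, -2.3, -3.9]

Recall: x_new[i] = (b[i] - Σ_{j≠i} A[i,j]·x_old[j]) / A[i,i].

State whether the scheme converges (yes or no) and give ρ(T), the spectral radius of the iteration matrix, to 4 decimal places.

yes, ρ = 0.5314

Split A = D + L + U, D = diag(11.3, 16.2, 11.6, 16.2, 3.4).
Jacobi: T = -D⁻¹(L+U), T[0,2] = -(-0.7)/(11.3) = +0.0619; T[0,0] = 0.
  T[0,:] = [+0.0000 +0.3097 +0.0619 -0.0265 -0.1947]
  T[1,:] = [-0.1173 +0.0000 +0.1049 +0.1296 +0.2407]
  T[2,:] = [+0.1638 -0.0259 +0.0000 -0.2241 -0.1810]
  T[3,:] = [-0.0185 +0.2346 -0.2222 +0.0000 -0.1173]
  T[4,:] = [-0.0882 -0.1765 -0.8529 -0.3824 +0.0000]
|roots of det(T-λI)|: 0.5314, 0.4162, 0.1831, 0.1831, 0.1102.
ρ(T) = max|λ| = 0.5314; 0.5314 < 1: convergent.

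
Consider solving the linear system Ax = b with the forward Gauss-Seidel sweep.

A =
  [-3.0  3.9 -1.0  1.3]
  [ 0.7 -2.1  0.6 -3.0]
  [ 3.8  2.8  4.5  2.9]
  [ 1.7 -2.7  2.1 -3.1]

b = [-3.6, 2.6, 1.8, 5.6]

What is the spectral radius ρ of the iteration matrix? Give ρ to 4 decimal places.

1.6180

Let D = diag(-3, -2.1, 4.5, -3.1); L, U the strict triangles.
Gauss-Seidel: T = -(D+L)⁻¹U, row 0 first, T[0,1] = -(3.9)/(-3) = +1.3000; later rows by forward substitution.
  T[0,:] = [+0.0000, +1.3000, -0.3333, +0.4333]
  T[1,:] = [+0.0000, +0.4333, +0.1746, -1.2841]
  T[2,:] = [+0.0000, -1.3674, +0.1728, -0.2114]
  T[3,:] = [+0.0000, -0.5908, -0.2178, +1.2129]
|roots of det(T-λI)|: 1.6180, 0.4026, 0.2015, 0.0000.
ρ(T) = max|λ| = 1.6180; 1.6180 > 1: divergent.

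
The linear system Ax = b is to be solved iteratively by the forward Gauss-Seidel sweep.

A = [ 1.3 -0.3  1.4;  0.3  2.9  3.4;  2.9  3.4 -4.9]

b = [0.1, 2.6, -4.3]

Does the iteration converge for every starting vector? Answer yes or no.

no

Let D = diag(1.3, 2.9, -4.9); L, U the strict triangles.
T_GS = -(D+L)⁻¹U: row 0 first, T[0,1] = -(-0.3)/(1.3) = +0.2308; later rows by forward substitution.
  T[0,:] = [+0.0000  +0.2308  -1.0769]
  T[1,:] = [+0.0000  -0.0239  -1.0610]
  T[2,:] = [+0.0000  +0.1200  -1.3736]
|λ(T)| sorted: 1.2715, 0.1259, 0.0000.
ρ(T) = max|λ| = 1.2715; 1.2715 > 1, so it fails to converge.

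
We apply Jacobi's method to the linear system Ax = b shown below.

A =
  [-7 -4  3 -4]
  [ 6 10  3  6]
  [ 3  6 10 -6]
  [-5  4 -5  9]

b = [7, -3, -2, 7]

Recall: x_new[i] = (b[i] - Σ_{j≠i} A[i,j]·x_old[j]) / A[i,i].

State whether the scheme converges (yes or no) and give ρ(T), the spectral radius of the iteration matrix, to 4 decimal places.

no, ρ = 1.1351

A = D + L + U where D = diag(-7, 10, 10, 9).
T_J = -D⁻¹(L+U): T[0,2] = -(3)/(-7) = +0.4286; T[0,0] = 0.
  T[0,:] = [+0.0000 -0.5714 +0.4286 -0.5714]
  T[1,:] = [-0.6000 +0.0000 -0.3000 -0.6000]
  T[2,:] = [-0.3000 -0.6000 +0.0000 +0.6000]
  T[3,:] = [+0.5556 -0.4444 +0.5556 +0.0000]
|λ(T)| sorted: 1.1351, 0.7363, 0.7363, 0.0650.
ρ(T) = max|λ| = 1.1351; 1.1351 > 1, so it fails to converge.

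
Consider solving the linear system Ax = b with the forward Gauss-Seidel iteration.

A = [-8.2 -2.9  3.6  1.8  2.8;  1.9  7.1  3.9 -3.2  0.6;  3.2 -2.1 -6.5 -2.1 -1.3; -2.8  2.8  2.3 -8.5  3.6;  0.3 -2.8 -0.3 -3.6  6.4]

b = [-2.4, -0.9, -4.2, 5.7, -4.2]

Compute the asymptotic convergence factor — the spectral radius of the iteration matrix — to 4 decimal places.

0.8387

A = D + L + U where D = diag(-8.2, 7.1, -6.5, -8.5, 6.4).
GS T = -(D+L)⁻¹U: row 0 first, T[0,1] = -(-2.9)/(-8.2) = -0.3537; later rows by forward substitution.
  T[0,:] = [+0.0000  -0.3537  +0.4390  +0.2195  +0.3415]
  T[1,:] = [+0.0000  +0.0946  -0.6668  +0.3920  -0.1759]
  T[2,:] = [+0.0000  -0.2047  +0.4316  -0.3416  +0.0249]
  T[3,:] = [+0.0000  +0.0923  -0.2475  -0.0356  +0.2599]
  T[4,:] = [+0.0000  +0.1003  -0.4313  +0.1251  +0.0544]
eigenvalue magnitudes: 0.8387, 0.1176, 0.1176, 0.1074, 0.0000.
spectral radius ρ = 0.8387; 0.8387 < 1 ⇒ converges.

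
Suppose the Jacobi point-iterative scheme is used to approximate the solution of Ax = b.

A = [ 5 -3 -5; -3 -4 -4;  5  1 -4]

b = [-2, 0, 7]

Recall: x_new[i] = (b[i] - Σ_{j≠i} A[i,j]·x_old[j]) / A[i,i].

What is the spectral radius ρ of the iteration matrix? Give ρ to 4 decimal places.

Split A = D + L + U, D = diag(5, -4, -4).
T_J = -D⁻¹(L+U): T[0,1] = -(-3)/(5) = +0.6000; T[0,0] = 0.
  T[0,:] = [+0.0000, +0.6000, +1.0000]
  T[1,:] = [-0.7500, +0.0000, -1.0000]
  T[2,:] = [+1.2500, +0.2500, +0.0000]
moduli |λ_i(T)| = 1.1642, 0.8974, 0.8974.
ρ = 1.1642; 1.1642 > 1: divergent.

1.1642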